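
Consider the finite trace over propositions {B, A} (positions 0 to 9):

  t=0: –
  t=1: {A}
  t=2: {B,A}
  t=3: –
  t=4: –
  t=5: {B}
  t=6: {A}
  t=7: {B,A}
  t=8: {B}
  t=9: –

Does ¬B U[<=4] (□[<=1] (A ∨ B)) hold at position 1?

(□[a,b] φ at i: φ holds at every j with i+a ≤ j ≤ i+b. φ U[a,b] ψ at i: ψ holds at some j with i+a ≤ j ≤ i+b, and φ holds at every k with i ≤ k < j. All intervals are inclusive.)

Need some j in [1,5] with □[<=1] (A ∨ B), and ¬B at every k in [1,j-1].
  j=1: □[<=1] (A ∨ B) holds; no prefix to check → satisfied.

Yes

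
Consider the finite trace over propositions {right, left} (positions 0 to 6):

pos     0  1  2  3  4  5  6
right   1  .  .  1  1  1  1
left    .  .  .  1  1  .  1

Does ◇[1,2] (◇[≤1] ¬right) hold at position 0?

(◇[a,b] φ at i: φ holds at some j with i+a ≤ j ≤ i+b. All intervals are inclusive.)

Yes

Check ◇[≤1] ¬right at each j in [1,2]:
  j=1: holds (witness at 1)
  j=2: holds (witness at 2)
Found at j=1 → formula holds.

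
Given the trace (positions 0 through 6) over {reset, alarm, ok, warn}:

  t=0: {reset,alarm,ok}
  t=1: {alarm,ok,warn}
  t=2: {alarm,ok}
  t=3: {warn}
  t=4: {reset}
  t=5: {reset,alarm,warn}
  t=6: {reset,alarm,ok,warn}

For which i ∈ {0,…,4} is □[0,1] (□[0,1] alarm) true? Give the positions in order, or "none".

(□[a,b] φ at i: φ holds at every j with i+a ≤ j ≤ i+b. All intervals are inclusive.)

Evaluate at each i in [0,4]:
  i=0: ✓ (all of [0,1])
  i=1: ✗ (fails at j=2)
  i=2: ✗ (fails at j=2)
  i=3: ✗ (fails at j=3)
  i=4: ✗ (fails at j=4)

0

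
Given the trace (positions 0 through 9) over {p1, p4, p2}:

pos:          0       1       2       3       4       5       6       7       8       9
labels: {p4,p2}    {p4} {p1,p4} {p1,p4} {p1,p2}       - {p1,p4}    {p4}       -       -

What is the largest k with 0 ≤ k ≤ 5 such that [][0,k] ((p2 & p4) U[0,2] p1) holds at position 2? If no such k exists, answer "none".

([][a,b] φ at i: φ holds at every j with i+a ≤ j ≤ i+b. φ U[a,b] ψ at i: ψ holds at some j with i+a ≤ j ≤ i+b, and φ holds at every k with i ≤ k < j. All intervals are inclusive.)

((p2 & p4) U[0,2] p1) must hold from j=2 onward; find where it first fails.
  j=2: holds
  j=3: holds
  j=4: holds
  j=5: fails
Holds on [2,4], so largest k = 2.

2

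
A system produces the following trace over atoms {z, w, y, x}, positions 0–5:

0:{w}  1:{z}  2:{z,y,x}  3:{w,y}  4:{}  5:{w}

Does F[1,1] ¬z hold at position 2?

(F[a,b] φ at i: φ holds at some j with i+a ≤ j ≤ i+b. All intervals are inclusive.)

Holds

Check ¬z at each j in [3,3]:
  j=3: true
Found at j=3 → formula holds.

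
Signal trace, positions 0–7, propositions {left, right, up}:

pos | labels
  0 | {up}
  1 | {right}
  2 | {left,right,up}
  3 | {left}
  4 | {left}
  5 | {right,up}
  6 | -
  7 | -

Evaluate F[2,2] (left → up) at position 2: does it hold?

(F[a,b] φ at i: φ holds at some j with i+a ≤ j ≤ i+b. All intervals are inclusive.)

False

Check (left → up) at each j in [4,4]:
  j=4: false
No position in the window satisfies it → formula fails.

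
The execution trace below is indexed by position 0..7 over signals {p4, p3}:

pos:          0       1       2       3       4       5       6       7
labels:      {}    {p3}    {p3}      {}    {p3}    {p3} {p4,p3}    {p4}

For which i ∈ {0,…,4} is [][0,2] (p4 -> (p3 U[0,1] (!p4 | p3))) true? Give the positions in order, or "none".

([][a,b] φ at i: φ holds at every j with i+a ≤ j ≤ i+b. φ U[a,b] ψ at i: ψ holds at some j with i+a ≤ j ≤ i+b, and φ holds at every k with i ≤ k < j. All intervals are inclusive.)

0, 1, 2, 3, 4

Evaluate at each i in [0,4]:
  i=0: ✓ (all of [0,2])
  i=1: ✓ (all of [1,3])
  i=2: ✓ (all of [2,4])
  i=3: ✓ (all of [3,5])
  i=4: ✓ (all of [4,6])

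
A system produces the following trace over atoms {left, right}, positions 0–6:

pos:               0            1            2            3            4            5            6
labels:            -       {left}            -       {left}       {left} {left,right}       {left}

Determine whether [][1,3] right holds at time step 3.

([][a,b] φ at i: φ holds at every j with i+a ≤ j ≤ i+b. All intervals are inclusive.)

Check right at every j in [4,6]:
  j=4: false
  j=5: true
  j=6: false
Fails at j=4 → formula fails.

False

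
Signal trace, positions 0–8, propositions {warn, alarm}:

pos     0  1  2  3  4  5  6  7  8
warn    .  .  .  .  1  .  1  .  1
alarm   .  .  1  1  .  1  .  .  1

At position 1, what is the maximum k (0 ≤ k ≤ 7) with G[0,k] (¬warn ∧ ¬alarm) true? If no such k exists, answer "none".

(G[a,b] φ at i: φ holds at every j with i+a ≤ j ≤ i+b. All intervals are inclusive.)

0

(¬warn ∧ ¬alarm) must hold from j=1 onward; find where it first fails.
  j=1: holds
  j=2: fails
Holds on [1,1], so largest k = 0.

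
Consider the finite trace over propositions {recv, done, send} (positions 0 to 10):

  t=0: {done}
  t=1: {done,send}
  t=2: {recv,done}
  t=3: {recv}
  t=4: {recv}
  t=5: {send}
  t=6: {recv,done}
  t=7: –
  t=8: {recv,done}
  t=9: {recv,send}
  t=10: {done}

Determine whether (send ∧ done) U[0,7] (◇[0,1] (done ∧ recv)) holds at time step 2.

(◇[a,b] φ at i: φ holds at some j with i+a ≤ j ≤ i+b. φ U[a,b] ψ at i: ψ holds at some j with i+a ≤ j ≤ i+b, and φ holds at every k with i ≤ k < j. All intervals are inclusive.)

Need some j in [2,9] with ◇[0,1] (done ∧ recv), and (send ∧ done) at every k in [2,j-1].
  j=2: ◇[0,1] (done ∧ recv) holds; no prefix to check → satisfied.

Yes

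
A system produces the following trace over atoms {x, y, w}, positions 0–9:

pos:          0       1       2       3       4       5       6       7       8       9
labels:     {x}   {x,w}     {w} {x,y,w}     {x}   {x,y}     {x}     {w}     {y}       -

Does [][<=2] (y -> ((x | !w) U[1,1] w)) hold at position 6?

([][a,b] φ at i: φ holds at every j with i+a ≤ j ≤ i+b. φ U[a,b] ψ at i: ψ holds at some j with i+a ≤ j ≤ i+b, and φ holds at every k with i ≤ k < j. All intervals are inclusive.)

False

Check (y -> ((x | !w) U[1,1] w)) at every j in [6,8]:
  j=6: antecedent false → ✓
  j=7: antecedent false → ✓
  j=8: antecedent true; consequent fails → ✗
Fails at j=8 → formula fails.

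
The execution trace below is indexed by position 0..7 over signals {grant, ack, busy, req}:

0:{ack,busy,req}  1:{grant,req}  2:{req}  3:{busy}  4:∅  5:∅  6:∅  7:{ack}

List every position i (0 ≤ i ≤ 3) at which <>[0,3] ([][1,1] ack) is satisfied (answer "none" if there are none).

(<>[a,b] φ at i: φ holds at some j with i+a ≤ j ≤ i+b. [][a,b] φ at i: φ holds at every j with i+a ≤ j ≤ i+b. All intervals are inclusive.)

Evaluate at each i in [0,3]:
  i=0: ✗ (none in [0,3])
  i=1: ✗ (none in [1,4])
  i=2: ✗ (none in [2,5])
  i=3: ✓ (witness j=6)

3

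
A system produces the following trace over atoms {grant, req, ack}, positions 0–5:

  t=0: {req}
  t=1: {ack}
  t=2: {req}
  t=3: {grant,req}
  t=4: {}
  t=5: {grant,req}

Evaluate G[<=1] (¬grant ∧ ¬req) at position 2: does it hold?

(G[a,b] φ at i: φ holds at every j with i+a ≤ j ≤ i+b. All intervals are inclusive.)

Does not hold

Check (¬grant ∧ ¬req) at every j in [2,3]:
  j=2: false
  j=3: false
Fails at j=2 → formula fails.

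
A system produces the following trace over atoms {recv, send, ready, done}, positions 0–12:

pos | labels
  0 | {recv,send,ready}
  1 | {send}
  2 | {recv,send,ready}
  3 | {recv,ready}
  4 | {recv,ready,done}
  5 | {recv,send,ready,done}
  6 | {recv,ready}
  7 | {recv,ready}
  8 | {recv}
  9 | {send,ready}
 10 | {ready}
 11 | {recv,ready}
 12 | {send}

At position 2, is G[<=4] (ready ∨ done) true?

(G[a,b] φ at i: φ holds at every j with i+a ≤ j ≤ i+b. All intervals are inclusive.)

Check (ready ∨ done) at every j in [2,6]:
  j=2: true
  j=3: true
  j=4: true
  j=5: true
  j=6: true
All positions satisfy it → formula holds.

Yes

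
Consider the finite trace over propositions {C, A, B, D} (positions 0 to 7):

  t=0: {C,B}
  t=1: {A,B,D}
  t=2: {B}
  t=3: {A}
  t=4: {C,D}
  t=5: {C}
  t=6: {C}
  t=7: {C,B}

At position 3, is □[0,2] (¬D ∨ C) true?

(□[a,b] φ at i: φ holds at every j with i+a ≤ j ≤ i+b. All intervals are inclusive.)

Yes

Check (¬D ∨ C) at every j in [3,5]:
  j=3: true
  j=4: true
  j=5: true
All positions satisfy it → formula holds.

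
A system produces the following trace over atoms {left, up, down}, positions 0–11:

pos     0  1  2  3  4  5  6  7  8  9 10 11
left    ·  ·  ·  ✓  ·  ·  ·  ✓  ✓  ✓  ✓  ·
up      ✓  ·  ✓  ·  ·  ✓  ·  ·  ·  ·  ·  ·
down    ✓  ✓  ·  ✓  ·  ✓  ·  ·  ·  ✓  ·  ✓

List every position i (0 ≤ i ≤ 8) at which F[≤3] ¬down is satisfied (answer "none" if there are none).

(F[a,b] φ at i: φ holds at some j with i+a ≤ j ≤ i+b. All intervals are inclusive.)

0, 1, 2, 3, 4, 5, 6, 7, 8

Evaluate at each i in [0,8]:
  i=0: ✓ (witness j=2)
  i=1: ✓ (witness j=2)
  i=2: ✓ (witness j=2)
  i=3: ✓ (witness j=4)
  i=4: ✓ (witness j=4)
  i=5: ✓ (witness j=6)
  i=6: ✓ (witness j=6)
  i=7: ✓ (witness j=7)
  i=8: ✓ (witness j=8)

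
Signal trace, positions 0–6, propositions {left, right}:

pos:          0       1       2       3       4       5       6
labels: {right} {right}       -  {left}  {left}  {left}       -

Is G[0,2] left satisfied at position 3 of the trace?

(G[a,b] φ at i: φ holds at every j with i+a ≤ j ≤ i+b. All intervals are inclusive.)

Check left at every j in [3,5]:
  j=3: true
  j=4: true
  j=5: true
All positions satisfy it → formula holds.

True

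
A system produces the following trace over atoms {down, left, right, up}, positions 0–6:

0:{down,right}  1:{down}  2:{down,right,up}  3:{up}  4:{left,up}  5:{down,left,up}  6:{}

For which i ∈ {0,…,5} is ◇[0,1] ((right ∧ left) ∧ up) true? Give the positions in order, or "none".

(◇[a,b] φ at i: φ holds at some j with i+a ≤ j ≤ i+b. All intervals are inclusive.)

Evaluate at each i in [0,5]:
  i=0: ✗ (none in [0,1])
  i=1: ✗ (none in [1,2])
  i=2: ✗ (none in [2,3])
  i=3: ✗ (none in [3,4])
  i=4: ✗ (none in [4,5])
  i=5: ✗ (none in [5,6])

none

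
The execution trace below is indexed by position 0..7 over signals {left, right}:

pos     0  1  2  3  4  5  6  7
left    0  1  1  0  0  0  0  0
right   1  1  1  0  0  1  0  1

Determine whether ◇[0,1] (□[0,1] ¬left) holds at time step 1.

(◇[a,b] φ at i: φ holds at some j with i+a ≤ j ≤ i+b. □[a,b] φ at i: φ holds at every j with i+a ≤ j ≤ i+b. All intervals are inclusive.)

No

Check □[0,1] ¬left at each j in [1,2]:
  j=1: fails at 1
  j=2: fails at 2
No position in the window satisfies it → formula fails.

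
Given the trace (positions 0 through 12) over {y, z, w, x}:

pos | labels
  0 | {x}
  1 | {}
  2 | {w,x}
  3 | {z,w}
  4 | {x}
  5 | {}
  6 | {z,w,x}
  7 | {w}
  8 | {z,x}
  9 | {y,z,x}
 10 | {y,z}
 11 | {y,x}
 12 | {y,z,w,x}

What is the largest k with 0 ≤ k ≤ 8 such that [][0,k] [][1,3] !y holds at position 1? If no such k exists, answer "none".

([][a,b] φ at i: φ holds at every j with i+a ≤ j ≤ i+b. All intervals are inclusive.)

[][1,3] !y must hold from j=1 onward; find where it first fails.
  j=1: holds
  j=2: holds
  j=3: holds
  j=4: holds
  j=5: holds
  j=6: fails
Holds on [1,5], so largest k = 4.

4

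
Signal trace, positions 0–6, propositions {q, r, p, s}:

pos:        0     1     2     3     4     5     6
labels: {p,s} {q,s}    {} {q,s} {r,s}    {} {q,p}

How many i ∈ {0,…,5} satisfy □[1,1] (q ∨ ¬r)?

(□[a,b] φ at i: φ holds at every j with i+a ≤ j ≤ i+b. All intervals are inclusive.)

Evaluate at each i in [0,5]:
  i=0: ✓ (all of [1,1])
  i=1: ✓ (all of [2,2])
  i=2: ✓ (all of [3,3])
  i=3: ✗ (fails at j=4)
  i=4: ✓ (all of [5,5])
  i=5: ✓ (all of [6,6])
Positions where it holds: {0, 1, 2, 4, 5} → 5.

5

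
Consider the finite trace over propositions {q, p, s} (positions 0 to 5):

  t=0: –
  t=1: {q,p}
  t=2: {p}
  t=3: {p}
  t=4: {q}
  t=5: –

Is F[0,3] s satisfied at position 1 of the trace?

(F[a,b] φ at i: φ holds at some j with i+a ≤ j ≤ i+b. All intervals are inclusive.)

Check s at each j in [1,4]:
  j=1: false
  j=2: false
  j=3: false
  j=4: false
No position in the window satisfies it → formula fails.

Does not hold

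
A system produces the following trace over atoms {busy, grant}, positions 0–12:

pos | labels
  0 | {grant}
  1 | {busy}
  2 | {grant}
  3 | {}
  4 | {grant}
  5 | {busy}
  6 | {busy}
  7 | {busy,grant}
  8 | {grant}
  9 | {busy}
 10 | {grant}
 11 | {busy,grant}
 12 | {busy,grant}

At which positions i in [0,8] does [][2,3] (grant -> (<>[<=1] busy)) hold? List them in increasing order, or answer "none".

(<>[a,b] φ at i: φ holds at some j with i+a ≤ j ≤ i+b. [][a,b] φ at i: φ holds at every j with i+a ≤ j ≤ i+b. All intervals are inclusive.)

1, 2, 3, 4, 5, 6, 7, 8

Evaluate at each i in [0,8]:
  i=0: ✗ (fails at j=2)
  i=1: ✓ (all of [3,4])
  i=2: ✓ (all of [4,5])
  i=3: ✓ (all of [5,6])
  i=4: ✓ (all of [6,7])
  i=5: ✓ (all of [7,8])
  i=6: ✓ (all of [8,9])
  i=7: ✓ (all of [9,10])
  i=8: ✓ (all of [10,11])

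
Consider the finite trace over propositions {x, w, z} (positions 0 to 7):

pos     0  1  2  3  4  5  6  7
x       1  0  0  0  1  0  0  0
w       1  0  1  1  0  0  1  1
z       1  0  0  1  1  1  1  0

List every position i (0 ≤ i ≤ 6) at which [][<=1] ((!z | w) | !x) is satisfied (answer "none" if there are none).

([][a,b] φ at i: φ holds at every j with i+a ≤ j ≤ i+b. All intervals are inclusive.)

0, 1, 2, 5, 6

Evaluate at each i in [0,6]:
  i=0: ✓ (all of [0,1])
  i=1: ✓ (all of [1,2])
  i=2: ✓ (all of [2,3])
  i=3: ✗ (fails at j=4)
  i=4: ✗ (fails at j=4)
  i=5: ✓ (all of [5,6])
  i=6: ✓ (all of [6,7])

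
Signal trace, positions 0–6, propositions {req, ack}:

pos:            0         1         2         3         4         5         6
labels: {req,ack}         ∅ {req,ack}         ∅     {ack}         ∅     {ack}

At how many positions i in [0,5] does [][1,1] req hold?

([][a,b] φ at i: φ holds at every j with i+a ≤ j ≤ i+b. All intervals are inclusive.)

1

Evaluate at each i in [0,5]:
  i=0: ✗ (fails at j=1)
  i=1: ✓ (all of [2,2])
  i=2: ✗ (fails at j=3)
  i=3: ✗ (fails at j=4)
  i=4: ✗ (fails at j=5)
  i=5: ✗ (fails at j=6)
Positions where it holds: {1} → 1.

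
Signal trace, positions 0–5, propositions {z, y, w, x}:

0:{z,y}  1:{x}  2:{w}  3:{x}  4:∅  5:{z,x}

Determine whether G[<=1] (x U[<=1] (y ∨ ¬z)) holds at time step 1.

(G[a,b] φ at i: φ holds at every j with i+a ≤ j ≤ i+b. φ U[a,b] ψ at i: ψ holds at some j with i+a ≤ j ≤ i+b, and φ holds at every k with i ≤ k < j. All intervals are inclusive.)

True

Check (x U[<=1] (y ∨ ¬z)) at every j in [1,2]:
  j=1: holds
  j=2: holds
All positions satisfy it → formula holds.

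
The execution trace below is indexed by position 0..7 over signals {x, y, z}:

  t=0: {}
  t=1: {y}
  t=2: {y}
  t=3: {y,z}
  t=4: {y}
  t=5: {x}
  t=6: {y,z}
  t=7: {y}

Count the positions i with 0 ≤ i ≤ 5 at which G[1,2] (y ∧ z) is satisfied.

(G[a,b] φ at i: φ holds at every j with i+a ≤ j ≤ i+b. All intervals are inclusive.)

Evaluate at each i in [0,5]:
  i=0: ✗ (fails at j=1)
  i=1: ✗ (fails at j=2)
  i=2: ✗ (fails at j=4)
  i=3: ✗ (fails at j=4)
  i=4: ✗ (fails at j=5)
  i=5: ✗ (fails at j=7)
Positions where it holds: {} → 0.

0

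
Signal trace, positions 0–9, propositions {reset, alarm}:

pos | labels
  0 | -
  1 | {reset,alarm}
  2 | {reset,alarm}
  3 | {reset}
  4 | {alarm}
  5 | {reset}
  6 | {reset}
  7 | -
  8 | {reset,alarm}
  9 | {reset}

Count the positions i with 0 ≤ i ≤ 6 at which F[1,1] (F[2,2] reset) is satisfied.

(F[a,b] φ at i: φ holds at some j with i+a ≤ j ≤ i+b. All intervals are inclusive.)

5

Evaluate at each i in [0,6]:
  i=0: ✓ (witness j=1)
  i=1: ✗ (none in [2,2])
  i=2: ✓ (witness j=3)
  i=3: ✓ (witness j=4)
  i=4: ✗ (none in [5,5])
  i=5: ✓ (witness j=6)
  i=6: ✓ (witness j=7)
Positions where it holds: {0, 2, 3, 5, 6} → 5.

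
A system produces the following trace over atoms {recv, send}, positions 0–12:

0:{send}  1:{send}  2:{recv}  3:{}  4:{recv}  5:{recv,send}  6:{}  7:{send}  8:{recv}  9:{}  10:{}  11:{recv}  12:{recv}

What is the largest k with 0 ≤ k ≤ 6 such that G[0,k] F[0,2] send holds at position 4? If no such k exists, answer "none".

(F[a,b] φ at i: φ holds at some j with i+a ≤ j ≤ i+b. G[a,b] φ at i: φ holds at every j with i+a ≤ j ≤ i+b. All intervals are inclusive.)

F[0,2] send must hold from j=4 onward; find where it first fails.
  j=4: holds
  j=5: holds
  j=6: holds
  j=7: holds
  j=8: fails
Holds on [4,7], so largest k = 3.

3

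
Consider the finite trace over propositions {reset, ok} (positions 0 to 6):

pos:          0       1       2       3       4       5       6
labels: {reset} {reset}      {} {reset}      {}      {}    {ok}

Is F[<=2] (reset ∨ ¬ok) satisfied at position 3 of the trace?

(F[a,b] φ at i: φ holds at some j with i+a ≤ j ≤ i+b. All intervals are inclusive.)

Check (reset ∨ ¬ok) at each j in [3,5]:
  j=3: true
  j=4: true
  j=5: true
Found at j=3 → formula holds.

True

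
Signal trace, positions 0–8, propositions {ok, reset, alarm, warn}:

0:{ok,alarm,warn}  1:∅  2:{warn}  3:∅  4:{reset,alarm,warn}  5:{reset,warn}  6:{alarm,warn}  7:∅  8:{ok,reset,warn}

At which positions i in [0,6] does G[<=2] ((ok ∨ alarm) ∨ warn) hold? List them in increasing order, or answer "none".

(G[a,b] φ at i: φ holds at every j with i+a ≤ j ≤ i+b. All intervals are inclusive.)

Evaluate at each i in [0,6]:
  i=0: ✗ (fails at j=1)
  i=1: ✗ (fails at j=1)
  i=2: ✗ (fails at j=3)
  i=3: ✗ (fails at j=3)
  i=4: ✓ (all of [4,6])
  i=5: ✗ (fails at j=7)
  i=6: ✗ (fails at j=7)

4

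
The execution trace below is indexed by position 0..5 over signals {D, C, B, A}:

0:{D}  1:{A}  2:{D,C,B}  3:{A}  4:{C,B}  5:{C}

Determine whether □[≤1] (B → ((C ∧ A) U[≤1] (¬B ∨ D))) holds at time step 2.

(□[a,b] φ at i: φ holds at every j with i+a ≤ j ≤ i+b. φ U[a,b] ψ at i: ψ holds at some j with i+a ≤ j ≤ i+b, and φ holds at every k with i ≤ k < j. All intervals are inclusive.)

Holds

Check (B → ((C ∧ A) U[≤1] (¬B ∨ D))) at every j in [2,3]:
  j=2: antecedent true; consequent holds → ✓
  j=3: antecedent false → ✓
All positions satisfy it → formula holds.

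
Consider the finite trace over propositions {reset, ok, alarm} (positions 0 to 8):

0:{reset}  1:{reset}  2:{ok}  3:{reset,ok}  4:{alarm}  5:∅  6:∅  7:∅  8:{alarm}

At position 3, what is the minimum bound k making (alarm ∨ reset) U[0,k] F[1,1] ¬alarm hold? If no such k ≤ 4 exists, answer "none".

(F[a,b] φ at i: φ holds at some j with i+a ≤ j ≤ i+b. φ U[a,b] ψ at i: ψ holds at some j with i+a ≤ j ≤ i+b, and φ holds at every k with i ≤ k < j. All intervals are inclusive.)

Need earliest j ≥ 3 with F[1,1] ¬alarm, and (alarm ∨ reset) at every k in [3,j-1].
  j=3: rhs fails.
  j=4: rhs holds; lhs holds on [3,3]. k = 1.

1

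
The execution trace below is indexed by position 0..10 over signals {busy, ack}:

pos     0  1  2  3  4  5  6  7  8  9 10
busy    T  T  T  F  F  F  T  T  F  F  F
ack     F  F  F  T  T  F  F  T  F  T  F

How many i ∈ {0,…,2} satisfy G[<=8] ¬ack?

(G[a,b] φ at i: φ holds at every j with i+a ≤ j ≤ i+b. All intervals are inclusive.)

Evaluate at each i in [0,2]:
  i=0: ✗ (fails at j=3)
  i=1: ✗ (fails at j=3)
  i=2: ✗ (fails at j=3)
Positions where it holds: {} → 0.

0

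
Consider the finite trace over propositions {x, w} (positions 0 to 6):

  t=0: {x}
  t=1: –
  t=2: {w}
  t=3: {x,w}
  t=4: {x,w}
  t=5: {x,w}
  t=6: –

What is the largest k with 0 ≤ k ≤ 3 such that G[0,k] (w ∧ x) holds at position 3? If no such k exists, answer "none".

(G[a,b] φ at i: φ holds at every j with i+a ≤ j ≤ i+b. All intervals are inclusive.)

(w ∧ x) must hold from j=3 onward; find where it first fails.
  j=3: holds
  j=4: holds
  j=5: holds
  j=6: fails
Holds on [3,5], so largest k = 2.

2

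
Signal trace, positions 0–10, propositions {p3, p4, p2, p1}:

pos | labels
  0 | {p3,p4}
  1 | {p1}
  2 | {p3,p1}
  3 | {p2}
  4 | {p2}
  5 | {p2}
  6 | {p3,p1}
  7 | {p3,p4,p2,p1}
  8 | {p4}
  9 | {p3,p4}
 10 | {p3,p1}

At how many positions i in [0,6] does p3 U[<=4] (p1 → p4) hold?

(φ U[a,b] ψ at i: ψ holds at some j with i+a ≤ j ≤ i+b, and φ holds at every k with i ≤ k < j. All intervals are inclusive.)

Evaluate at each i in [0,6]:
  i=0: ✓ (rhs at j=0)
  i=1: ✗ (lhs fails at k=1 before rhs at j=3)
  i=2: ✓ (rhs at j=3; lhs holds on [2,2])
  i=3: ✓ (rhs at j=3)
  i=4: ✓ (rhs at j=4)
  i=5: ✓ (rhs at j=5)
  i=6: ✓ (rhs at j=7; lhs holds on [6,6])
Positions where it holds: {0, 2, 3, 4, 5, 6} → 6.

6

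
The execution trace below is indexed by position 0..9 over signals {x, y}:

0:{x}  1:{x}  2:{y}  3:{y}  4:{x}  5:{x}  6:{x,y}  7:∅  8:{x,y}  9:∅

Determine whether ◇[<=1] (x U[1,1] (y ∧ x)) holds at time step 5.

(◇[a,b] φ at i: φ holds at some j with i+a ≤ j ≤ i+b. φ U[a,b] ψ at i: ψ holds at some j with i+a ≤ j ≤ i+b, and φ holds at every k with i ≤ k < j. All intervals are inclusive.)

Check (x U[1,1] (y ∧ x)) at each j in [5,6]:
  j=5: holds
  j=6: fails
Found at j=5 → formula holds.

True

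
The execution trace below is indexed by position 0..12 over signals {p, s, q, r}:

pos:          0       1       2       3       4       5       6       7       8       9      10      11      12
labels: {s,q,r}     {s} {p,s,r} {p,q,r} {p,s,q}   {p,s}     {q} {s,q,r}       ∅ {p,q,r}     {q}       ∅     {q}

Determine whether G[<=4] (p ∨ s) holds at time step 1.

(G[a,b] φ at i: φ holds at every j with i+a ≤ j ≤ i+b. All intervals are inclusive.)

Check (p ∨ s) at every j in [1,5]:
  j=1: true
  j=2: true
  j=3: true
  j=4: true
  j=5: true
All positions satisfy it → formula holds.

Yes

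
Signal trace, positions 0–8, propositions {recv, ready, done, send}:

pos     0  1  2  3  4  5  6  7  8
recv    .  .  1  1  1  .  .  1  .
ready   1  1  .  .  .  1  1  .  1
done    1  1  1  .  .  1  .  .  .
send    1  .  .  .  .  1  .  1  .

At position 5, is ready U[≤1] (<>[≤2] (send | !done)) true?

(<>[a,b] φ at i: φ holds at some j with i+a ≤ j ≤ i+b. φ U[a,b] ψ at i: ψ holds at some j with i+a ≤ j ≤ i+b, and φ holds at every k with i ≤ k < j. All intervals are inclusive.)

Need some j in [5,6] with <>[≤2] (send | !done), and ready at every k in [5,j-1].
  j=5: <>[≤2] (send | !done) holds; no prefix to check → satisfied.

True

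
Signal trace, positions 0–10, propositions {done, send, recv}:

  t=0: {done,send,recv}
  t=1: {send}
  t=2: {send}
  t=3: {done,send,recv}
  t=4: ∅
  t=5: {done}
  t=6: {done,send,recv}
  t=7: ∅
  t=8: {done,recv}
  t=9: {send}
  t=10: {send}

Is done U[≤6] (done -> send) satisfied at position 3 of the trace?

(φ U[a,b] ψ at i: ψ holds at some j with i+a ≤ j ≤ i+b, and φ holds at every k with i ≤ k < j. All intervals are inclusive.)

True

Need some j in [3,9] with (done -> send), and done at every k in [3,j-1].
  j=3: (done -> send) holds; no prefix to check → satisfied.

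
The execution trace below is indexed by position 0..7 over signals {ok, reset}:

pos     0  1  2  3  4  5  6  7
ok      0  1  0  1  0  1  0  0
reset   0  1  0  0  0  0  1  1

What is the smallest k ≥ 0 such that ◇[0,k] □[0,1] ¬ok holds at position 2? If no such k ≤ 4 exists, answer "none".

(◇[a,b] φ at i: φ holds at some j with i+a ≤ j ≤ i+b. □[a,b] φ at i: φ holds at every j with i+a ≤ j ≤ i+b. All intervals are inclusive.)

4

Scan j = 2,3,… for □[0,1] ¬ok:
  j=2: fails
  j=3: fails
  j=4: fails
  j=5: fails
  j=6: holds
First hit at j=6, so smallest k = 6-2 = 4.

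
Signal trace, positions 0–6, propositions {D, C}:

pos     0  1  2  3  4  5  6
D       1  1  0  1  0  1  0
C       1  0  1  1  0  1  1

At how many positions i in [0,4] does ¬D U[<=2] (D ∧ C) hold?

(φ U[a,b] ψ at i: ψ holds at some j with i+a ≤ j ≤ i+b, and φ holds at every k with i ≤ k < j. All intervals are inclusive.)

4

Evaluate at each i in [0,4]:
  i=0: ✓ (rhs at j=0)
  i=1: ✗ (lhs fails at k=1 before rhs at j=3)
  i=2: ✓ (rhs at j=3; lhs holds on [2,2])
  i=3: ✓ (rhs at j=3)
  i=4: ✓ (rhs at j=5; lhs holds on [4,4])
Positions where it holds: {0, 2, 3, 4} → 4.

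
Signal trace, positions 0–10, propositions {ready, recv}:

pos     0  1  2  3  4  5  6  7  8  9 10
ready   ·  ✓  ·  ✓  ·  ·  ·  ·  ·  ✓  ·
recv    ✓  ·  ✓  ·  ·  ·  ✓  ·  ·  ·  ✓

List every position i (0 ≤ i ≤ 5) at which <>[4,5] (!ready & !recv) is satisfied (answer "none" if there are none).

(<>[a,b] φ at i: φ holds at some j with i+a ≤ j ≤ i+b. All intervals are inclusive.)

Evaluate at each i in [0,5]:
  i=0: ✓ (witness j=4)
  i=1: ✓ (witness j=5)
  i=2: ✓ (witness j=7)
  i=3: ✓ (witness j=7)
  i=4: ✓ (witness j=8)
  i=5: ✗ (none in [9,10])

0, 1, 2, 3, 4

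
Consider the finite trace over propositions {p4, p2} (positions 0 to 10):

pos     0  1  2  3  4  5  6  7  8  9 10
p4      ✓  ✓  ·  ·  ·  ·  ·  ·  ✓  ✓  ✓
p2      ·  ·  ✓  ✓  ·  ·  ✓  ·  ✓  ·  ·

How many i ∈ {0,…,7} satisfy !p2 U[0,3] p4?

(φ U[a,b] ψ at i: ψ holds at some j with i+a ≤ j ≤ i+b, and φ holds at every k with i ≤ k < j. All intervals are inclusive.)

3

Evaluate at each i in [0,7]:
  i=0: ✓ (rhs at j=0)
  i=1: ✓ (rhs at j=1)
  i=2: ✗ (no rhs in [2,5])
  i=3: ✗ (no rhs in [3,6])
  i=4: ✗ (no rhs in [4,7])
  i=5: ✗ (lhs fails at k=6 before rhs at j=8)
  i=6: ✗ (lhs fails at k=6 before rhs at j=8)
  i=7: ✓ (rhs at j=8; lhs holds on [7,7])
Positions where it holds: {0, 1, 7} → 3.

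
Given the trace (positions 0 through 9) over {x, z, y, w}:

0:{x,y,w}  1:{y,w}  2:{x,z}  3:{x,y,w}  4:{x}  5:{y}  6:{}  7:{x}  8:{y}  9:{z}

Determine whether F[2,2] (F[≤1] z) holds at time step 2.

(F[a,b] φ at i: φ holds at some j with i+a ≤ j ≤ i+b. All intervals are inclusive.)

No

Check F[≤1] z at each j in [4,4]:
  j=4: fails (none in [4,5])
No position in the window satisfies it → formula fails.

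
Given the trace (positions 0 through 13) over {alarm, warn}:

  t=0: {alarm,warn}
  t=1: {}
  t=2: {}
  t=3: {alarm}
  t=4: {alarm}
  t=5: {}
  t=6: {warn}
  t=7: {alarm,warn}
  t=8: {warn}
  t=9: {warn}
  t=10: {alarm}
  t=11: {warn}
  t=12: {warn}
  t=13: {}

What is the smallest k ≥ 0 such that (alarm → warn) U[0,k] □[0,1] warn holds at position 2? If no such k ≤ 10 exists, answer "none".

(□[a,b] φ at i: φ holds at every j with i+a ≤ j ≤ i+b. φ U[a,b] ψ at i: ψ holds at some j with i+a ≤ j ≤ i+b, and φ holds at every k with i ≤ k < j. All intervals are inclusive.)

Need earliest j ≥ 2 with □[0,1] warn, and (alarm → warn) at every k in [2,j-1].
  j=2: rhs fails.
  j=3: rhs fails.
  j=4: rhs fails.
  j=5: rhs fails.
  j=6: rhs holds but lhs fails at k=3.
  j=7: rhs holds but lhs fails at k=3.
  j=8: rhs holds but lhs fails at k=3.
  j=9: rhs fails.
  j=10: rhs fails.
  j=11: rhs holds but lhs fails at k=3.
  j=12: rhs fails.
No witness within the range → none.

none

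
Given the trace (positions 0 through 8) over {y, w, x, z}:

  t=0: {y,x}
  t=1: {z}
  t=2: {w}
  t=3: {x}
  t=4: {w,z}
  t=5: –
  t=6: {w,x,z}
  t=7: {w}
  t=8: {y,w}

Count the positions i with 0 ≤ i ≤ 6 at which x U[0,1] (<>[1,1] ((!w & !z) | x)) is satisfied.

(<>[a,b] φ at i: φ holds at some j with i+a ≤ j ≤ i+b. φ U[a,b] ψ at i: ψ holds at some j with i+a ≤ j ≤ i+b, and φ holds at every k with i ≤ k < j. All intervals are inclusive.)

4

Evaluate at each i in [0,6]:
  i=0: ✗ (no rhs in [0,1])
  i=1: ✗ (lhs fails at k=1 before rhs at j=2)
  i=2: ✓ (rhs at j=2)
  i=3: ✓ (rhs at j=4; lhs holds on [3,3])
  i=4: ✓ (rhs at j=4)
  i=5: ✓ (rhs at j=5)
  i=6: ✗ (no rhs in [6,7])
Positions where it holds: {2, 3, 4, 5} → 4.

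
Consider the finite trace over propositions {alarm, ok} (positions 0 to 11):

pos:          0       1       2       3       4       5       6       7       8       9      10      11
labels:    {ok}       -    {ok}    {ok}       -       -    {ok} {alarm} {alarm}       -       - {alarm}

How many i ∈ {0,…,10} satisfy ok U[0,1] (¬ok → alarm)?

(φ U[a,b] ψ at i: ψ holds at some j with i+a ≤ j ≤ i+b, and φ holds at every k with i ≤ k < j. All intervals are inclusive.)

6

Evaluate at each i in [0,10]:
  i=0: ✓ (rhs at j=0)
  i=1: ✗ (lhs fails at k=1 before rhs at j=2)
  i=2: ✓ (rhs at j=2)
  i=3: ✓ (rhs at j=3)
  i=4: ✗ (no rhs in [4,5])
  i=5: ✗ (lhs fails at k=5 before rhs at j=6)
  i=6: ✓ (rhs at j=6)
  i=7: ✓ (rhs at j=7)
  i=8: ✓ (rhs at j=8)
  i=9: ✗ (no rhs in [9,10])
  i=10: ✗ (lhs fails at k=10 before rhs at j=11)
Positions where it holds: {0, 2, 3, 6, 7, 8} → 6.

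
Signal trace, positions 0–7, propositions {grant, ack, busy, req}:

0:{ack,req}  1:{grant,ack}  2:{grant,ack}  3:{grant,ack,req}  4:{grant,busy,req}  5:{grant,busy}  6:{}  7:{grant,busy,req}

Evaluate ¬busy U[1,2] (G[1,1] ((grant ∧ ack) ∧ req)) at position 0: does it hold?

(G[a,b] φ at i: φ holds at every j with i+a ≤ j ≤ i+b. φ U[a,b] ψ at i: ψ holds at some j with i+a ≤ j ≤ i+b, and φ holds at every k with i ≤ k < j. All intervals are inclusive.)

Yes

Need some j in [1,2] with G[1,1] ((grant ∧ ack) ∧ req), and ¬busy at every k in [0,j-1].
  j=1: G[1,1] ((grant ∧ ack) ∧ req) — fails at 2.
  j=2: G[1,1] ((grant ∧ ack) ∧ req) holds; ¬busy holds at every k in [0,1] → satisfied.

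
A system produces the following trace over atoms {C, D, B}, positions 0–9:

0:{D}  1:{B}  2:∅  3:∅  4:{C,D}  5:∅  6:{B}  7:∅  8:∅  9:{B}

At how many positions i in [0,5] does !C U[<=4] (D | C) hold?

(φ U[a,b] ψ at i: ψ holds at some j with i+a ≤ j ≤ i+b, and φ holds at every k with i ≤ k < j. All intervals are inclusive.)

5

Evaluate at each i in [0,5]:
  i=0: ✓ (rhs at j=0)
  i=1: ✓ (rhs at j=4; lhs holds on [1,3])
  i=2: ✓ (rhs at j=4; lhs holds on [2,3])
  i=3: ✓ (rhs at j=4; lhs holds on [3,3])
  i=4: ✓ (rhs at j=4)
  i=5: ✗ (no rhs in [5,9])
Positions where it holds: {0, 1, 2, 3, 4} → 5.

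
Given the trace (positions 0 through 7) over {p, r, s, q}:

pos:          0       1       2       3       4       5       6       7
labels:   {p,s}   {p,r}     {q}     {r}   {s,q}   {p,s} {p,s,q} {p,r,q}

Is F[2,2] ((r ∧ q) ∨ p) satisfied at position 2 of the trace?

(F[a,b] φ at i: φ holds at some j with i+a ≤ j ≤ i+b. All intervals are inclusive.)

Check ((r ∧ q) ∨ p) at each j in [4,4]:
  j=4: false
No position in the window satisfies it → formula fails.

No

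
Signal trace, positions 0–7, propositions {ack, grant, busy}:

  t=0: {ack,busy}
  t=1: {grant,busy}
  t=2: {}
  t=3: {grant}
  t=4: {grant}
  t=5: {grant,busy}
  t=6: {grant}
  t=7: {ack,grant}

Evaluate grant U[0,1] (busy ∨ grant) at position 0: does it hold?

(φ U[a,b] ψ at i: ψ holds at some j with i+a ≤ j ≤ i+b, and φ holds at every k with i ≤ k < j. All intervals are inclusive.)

True

Need some j in [0,1] with (busy ∨ grant), and grant at every k in [0,j-1].
  j=0: (busy ∨ grant) holds; no prefix to check → satisfied.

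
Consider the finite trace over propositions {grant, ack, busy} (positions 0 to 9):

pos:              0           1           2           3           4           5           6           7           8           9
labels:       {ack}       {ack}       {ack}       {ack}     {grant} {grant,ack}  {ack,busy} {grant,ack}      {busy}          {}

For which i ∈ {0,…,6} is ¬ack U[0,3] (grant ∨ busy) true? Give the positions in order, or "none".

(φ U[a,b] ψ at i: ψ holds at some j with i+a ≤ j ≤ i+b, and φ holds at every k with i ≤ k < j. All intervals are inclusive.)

Evaluate at each i in [0,6]:
  i=0: ✗ (no rhs in [0,3])
  i=1: ✗ (lhs fails at k=1 before rhs at j=4)
  i=2: ✗ (lhs fails at k=2 before rhs at j=4)
  i=3: ✗ (lhs fails at k=3 before rhs at j=4)
  i=4: ✓ (rhs at j=4)
  i=5: ✓ (rhs at j=5)
  i=6: ✓ (rhs at j=6)

4, 5, 6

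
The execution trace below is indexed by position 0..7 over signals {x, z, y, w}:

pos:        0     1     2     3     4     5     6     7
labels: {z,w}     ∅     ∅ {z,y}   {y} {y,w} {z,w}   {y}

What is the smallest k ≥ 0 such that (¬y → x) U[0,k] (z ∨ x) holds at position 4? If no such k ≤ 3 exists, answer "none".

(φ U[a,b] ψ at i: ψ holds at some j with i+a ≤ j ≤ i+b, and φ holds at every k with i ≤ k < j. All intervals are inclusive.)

Need earliest j ≥ 4 with (z ∨ x), and (¬y → x) at every k in [4,j-1].
  j=4: rhs fails.
  j=5: rhs fails.
  j=6: rhs holds; lhs holds on [4,5]. k = 2.

2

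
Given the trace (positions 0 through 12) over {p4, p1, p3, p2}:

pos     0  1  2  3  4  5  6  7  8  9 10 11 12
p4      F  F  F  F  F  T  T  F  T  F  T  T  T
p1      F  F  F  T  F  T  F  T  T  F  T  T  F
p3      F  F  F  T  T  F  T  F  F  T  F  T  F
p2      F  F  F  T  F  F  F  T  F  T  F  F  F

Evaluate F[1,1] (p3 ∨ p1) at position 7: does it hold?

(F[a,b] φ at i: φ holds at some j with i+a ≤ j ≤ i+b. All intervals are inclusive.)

Check (p3 ∨ p1) at each j in [8,8]:
  j=8: true
Found at j=8 → formula holds.

Yes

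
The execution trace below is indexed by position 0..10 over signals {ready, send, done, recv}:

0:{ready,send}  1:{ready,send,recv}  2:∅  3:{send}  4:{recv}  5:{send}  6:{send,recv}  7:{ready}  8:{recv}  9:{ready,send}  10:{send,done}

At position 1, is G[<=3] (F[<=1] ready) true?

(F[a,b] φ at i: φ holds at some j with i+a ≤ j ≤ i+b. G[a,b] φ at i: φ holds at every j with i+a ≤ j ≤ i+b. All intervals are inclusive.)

Check F[<=1] ready at every j in [1,4]:
  j=1: holds (witness at 1)
  j=2: fails (none in [2,3])
  j=3: fails (none in [3,4])
  j=4: fails (none in [4,5])
Fails at j=2 → formula fails.

No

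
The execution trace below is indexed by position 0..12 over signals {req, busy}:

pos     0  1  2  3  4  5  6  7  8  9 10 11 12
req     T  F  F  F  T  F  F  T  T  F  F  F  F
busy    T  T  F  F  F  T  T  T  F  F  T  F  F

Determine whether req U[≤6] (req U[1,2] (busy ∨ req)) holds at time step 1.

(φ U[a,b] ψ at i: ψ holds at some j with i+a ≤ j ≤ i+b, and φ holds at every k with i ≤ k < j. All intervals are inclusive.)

False

Need some j in [1,7] with (req U[1,2] (busy ∨ req)), and req at every k in [1,j-1].
  j=1: (req U[1,2] (busy ∨ req)) — fails.
  j=2: (req U[1,2] (busy ∨ req)) — fails.
  j=3: (req U[1,2] (busy ∨ req)) — fails.
  j=4: (req U[1,2] (busy ∨ req)) holds, but req fails at k=1 → not this j.
  j=5: (req U[1,2] (busy ∨ req)) — fails.
  j=6: (req U[1,2] (busy ∨ req)) — fails.
  j=7: (req U[1,2] (busy ∨ req)) holds, but req fails at k=1 → not this j.
No j in the window works → until fails.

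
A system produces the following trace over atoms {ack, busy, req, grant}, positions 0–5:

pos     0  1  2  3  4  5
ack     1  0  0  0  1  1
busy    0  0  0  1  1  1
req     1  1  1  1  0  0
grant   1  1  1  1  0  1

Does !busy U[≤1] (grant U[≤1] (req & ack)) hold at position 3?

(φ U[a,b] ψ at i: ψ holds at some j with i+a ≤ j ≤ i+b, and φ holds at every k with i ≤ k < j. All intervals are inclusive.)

Need some j in [3,4] with (grant U[≤1] (req & ack)), and !busy at every k in [3,j-1].
  j=3: (grant U[≤1] (req & ack)) — fails.
  j=4: (grant U[≤1] (req & ack)) — fails.
No j in the window works → until fails.

Does not hold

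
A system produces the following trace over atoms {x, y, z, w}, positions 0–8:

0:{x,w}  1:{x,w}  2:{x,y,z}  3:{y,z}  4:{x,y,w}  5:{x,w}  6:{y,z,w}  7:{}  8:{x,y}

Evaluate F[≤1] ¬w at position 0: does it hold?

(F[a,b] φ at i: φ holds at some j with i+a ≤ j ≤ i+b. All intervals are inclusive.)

Check ¬w at each j in [0,1]:
  j=0: false
  j=1: false
No position in the window satisfies it → formula fails.

False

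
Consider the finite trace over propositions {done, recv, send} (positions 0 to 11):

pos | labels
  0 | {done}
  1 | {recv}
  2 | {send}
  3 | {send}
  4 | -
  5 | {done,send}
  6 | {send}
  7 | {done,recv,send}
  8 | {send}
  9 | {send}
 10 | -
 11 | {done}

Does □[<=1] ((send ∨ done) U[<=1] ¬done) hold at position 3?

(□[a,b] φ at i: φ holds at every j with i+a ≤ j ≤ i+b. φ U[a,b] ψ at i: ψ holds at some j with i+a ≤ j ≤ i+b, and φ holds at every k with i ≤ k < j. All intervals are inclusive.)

Check ((send ∨ done) U[<=1] ¬done) at every j in [3,4]:
  j=3: holds
  j=4: holds
All positions satisfy it → formula holds.

Holds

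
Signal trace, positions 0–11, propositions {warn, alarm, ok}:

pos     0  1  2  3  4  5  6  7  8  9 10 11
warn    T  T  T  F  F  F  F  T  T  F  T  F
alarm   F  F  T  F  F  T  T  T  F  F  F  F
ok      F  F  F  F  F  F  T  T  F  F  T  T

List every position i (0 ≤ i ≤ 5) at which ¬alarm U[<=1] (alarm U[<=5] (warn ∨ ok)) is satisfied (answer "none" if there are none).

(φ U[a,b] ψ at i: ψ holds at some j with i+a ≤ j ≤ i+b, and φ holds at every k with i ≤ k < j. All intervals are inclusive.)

Evaluate at each i in [0,5]:
  i=0: ✓ (rhs at j=0)
  i=1: ✓ (rhs at j=1)
  i=2: ✓ (rhs at j=2)
  i=3: ✗ (no rhs in [3,4])
  i=4: ✓ (rhs at j=5; lhs holds on [4,4])
  i=5: ✓ (rhs at j=5)

0, 1, 2, 4, 5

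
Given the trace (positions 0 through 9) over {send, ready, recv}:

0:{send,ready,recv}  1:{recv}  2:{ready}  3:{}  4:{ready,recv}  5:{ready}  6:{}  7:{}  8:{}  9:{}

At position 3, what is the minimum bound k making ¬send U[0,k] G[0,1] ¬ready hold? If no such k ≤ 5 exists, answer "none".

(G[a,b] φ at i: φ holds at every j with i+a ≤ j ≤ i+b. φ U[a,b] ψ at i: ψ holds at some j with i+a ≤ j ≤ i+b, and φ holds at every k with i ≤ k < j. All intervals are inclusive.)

3

Need earliest j ≥ 3 with G[0,1] ¬ready, and ¬send at every k in [3,j-1].
  j=3: rhs fails.
  j=4: rhs fails.
  j=5: rhs fails.
  j=6: rhs holds; lhs holds on [3,5]. k = 3.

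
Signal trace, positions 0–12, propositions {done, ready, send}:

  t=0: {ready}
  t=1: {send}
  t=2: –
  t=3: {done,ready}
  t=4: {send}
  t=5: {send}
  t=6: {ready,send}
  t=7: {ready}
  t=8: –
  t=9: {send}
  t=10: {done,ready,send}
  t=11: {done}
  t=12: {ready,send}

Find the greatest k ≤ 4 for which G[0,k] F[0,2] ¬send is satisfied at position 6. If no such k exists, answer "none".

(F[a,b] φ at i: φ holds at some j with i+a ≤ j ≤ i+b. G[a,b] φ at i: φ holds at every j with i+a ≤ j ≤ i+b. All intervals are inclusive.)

4

F[0,2] ¬send must hold from j=6 onward; find where it first fails.
  j=6: holds
  j=7: holds
  j=8: holds
  j=9: holds
  j=10: holds
Holds through j=10; largest k = 4.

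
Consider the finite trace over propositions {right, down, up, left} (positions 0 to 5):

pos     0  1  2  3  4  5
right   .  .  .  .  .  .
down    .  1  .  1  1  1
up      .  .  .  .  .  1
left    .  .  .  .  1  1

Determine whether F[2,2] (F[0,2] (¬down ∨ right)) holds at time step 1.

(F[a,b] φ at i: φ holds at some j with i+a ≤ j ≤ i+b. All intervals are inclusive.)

No

Check F[0,2] (¬down ∨ right) at each j in [3,3]:
  j=3: fails (none in [3,5])
No position in the window satisfies it → formula fails.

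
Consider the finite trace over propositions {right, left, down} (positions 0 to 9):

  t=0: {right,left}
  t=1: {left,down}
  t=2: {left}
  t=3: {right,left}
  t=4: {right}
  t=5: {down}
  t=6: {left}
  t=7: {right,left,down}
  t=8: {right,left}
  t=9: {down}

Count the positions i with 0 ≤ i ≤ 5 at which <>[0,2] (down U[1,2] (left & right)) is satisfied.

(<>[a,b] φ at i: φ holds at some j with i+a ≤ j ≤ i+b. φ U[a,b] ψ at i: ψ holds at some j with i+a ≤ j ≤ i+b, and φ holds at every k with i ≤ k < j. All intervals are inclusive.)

1

Evaluate at each i in [0,5]:
  i=0: ✗ (none in [0,2])
  i=1: ✗ (none in [1,3])
  i=2: ✗ (none in [2,4])
  i=3: ✗ (none in [3,5])
  i=4: ✗ (none in [4,6])
  i=5: ✓ (witness j=7)
Positions where it holds: {5} → 1.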